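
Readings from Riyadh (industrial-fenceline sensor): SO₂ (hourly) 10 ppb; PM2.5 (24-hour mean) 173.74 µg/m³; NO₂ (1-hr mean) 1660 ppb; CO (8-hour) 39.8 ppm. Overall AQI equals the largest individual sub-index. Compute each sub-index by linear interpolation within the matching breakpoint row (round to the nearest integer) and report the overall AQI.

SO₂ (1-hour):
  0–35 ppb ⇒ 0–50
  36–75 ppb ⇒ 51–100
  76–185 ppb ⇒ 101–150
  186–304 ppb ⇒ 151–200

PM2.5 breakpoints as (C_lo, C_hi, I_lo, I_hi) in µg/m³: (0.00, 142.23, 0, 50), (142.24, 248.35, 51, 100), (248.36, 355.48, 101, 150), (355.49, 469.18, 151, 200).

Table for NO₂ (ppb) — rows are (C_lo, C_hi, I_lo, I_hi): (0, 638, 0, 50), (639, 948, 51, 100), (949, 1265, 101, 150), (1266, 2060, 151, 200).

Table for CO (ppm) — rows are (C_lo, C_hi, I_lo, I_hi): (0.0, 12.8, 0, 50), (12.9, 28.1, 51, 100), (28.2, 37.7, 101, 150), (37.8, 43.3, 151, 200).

175

SO₂: 10 lies in 0–35, so I_lo=0, I_hi=50, C_lo=0, C_hi=35.
(50−0)/(35−0) × (10−0) + 0 = 50/35 × 10 + 0 ≈ 14.29 → 14.
PM2.5: row 142.24–248.35 (AQI 51–100). (100−51)·(173.74−142.24)/(248.35−142.24) + 51 = 49·31.50/106.11 + 51 ≈ 65.55 → 66.
NO₂: 1660 lies in 1266–2060, so I_lo=151, I_hi=200, C_lo=1266, C_hi=2060.
(200−151)/(2060−1266) × (1660−1266) + 151 = 49/794 × 394 + 151 ≈ 175.31 → 175.
CO: 39.8 lies in 37.8–43.3, so I_lo=151, I_hi=200, C_lo=37.8, C_hi=43.3.
(200−151)/(43.3−37.8) × (39.8−37.8) + 151 = 49/5.5 × 2.0 + 151 ≈ 168.82 → 169.
Sub-indices: SO₂→14, PM2.5→66, NO₂→175, CO→169. Overall AQI = max = 175; dominant pollutant is NO₂.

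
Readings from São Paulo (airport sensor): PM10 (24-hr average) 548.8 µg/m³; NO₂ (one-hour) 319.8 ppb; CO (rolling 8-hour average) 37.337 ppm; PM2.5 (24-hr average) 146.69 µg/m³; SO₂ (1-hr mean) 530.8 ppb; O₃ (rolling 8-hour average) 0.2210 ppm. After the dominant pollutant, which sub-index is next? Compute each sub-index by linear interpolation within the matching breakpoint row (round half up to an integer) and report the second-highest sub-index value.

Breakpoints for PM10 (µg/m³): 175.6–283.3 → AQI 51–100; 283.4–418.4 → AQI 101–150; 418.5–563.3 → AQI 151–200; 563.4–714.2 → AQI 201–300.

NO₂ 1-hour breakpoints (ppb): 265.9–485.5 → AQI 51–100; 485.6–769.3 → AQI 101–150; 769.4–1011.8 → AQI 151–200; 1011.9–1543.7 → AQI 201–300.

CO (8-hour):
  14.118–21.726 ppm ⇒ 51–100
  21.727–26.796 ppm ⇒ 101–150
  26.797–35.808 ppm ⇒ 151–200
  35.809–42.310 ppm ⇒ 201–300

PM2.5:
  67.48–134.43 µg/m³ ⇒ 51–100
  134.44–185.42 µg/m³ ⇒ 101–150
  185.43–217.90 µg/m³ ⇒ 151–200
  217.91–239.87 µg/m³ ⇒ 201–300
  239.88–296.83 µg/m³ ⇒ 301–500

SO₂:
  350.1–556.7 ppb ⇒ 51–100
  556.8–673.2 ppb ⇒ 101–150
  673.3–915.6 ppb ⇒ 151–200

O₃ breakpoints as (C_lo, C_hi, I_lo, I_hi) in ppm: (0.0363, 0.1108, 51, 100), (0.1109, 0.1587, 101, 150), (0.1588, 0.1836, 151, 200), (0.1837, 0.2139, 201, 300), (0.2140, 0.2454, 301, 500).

PM10: 548.8 lies in 418.5–563.3, so I_lo=151, I_hi=200, C_lo=418.5, C_hi=563.3.
(200−151)/(563.3−418.5) × (548.8−418.5) + 151 = 49/144.8 × 130.3 + 151 ≈ 195.09 → 195.
NO₂: 319.8 ∈ [265.9, 485.5] ↔ index [51, 100].
51 + (319.8−265.9)·(100−51)/(485.5−265.9) = 51 + 53.9·49/219.6 ≈ 63.03, so AQI = 63.
CO: 37.337 lies in 35.809–42.310, so I_lo=201, I_hi=300, C_lo=35.809, C_hi=42.310.
(300−201)/(42.310−35.809) × (37.337−35.809) + 201 = 99/6.501 × 1.528 + 201 ≈ 224.27 → 224.
PM2.5: 146.69 lies in 134.44–185.42, so I_lo=101, I_hi=150, C_lo=134.44, C_hi=185.42.
(150−101)/(185.42−134.44) × (146.69−134.44) + 101 = 49/50.98 × 12.25 + 101 ≈ 112.77 → 113.
SO₂: 530.8 lies in 350.1–556.7, so I_lo=51, I_hi=100, C_lo=350.1, C_hi=556.7.
(100−51)/(556.7−350.1) × (530.8−350.1) + 51 = 49/206.6 × 180.7 + 51 ≈ 93.86 → 94.
O₃ 0.2210: bracket 0.2140–0.2454 → index 301–500; slope 199/0.0314, offset 0.0070.
AQI = 301 + 199/0.0314·0.0070 ≈ 345.36 ⇒ 345.
Sub-indices: PM10→195, NO₂→63, CO→224, PM2.5→113, SO₂→94, O₃→345. Ranked high→low: 345, 224, 195, 113, 94, 63. Second-highest sub-index = 224.

224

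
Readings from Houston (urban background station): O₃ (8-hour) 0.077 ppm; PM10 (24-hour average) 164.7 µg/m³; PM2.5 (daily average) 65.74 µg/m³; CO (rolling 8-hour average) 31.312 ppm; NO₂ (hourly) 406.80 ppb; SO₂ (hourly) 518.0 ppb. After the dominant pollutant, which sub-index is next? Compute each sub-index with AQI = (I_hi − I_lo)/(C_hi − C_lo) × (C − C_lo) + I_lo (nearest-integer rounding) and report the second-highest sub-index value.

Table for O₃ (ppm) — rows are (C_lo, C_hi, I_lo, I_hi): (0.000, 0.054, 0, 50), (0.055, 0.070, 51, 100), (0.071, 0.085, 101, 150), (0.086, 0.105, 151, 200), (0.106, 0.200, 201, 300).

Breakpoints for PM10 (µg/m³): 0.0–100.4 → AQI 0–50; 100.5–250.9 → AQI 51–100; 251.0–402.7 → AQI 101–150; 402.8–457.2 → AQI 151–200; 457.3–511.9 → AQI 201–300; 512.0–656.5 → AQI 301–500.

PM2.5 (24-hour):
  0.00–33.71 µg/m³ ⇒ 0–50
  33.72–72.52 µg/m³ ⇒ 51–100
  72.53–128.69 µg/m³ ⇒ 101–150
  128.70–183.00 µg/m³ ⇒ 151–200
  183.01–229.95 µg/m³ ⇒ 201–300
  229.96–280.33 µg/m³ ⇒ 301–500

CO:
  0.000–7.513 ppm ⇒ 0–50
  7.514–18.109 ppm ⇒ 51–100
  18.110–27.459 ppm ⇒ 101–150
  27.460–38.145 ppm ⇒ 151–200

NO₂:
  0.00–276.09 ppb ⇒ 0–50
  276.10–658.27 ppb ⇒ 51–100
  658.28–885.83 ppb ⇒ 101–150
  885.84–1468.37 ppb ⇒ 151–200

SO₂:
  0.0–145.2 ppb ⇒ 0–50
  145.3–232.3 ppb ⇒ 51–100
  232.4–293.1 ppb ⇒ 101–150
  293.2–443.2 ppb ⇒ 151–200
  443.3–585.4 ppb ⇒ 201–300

O₃: row 0.071–0.085 (AQI 101–150). (150−101)·(0.077−0.071)/(0.085−0.071) + 101 = 49·0.006/0.014 + 101 ≈ 122.00 → 122.
PM10: 164.7 lies in 100.5–250.9, so I_lo=51, I_hi=100, C_lo=100.5, C_hi=250.9.
(100−51)/(250.9−100.5) × (164.7−100.5) + 51 = 49/150.4 × 64.2 + 51 ≈ 71.92 → 72.
PM2.5: 65.74 lies in 33.72–72.52, so I_lo=51, I_hi=100, C_lo=33.72, C_hi=72.52.
(100−51)/(72.52−33.72) × (65.74−33.72) + 51 = 49/38.80 × 32.02 + 51 ≈ 91.44 → 91.
CO: 31.312 lies in 27.460–38.145, so I_lo=151, I_hi=200, C_lo=27.460, C_hi=38.145.
(200−151)/(38.145−27.460) × (31.312−27.460) + 151 = 49/10.685 × 3.852 + 151 ≈ 168.66 → 169.
NO₂: row 276.10–658.27 (AQI 51–100). (100−51)·(406.80−276.10)/(658.27−276.10) + 51 = 49·130.70/382.17 + 51 ≈ 67.76 → 68.
SO₂ 518.0: bracket 443.3–585.4 → index 201–300; slope 99/142.1, offset 74.7.
AQI = 201 + 99/142.1·74.7 ≈ 253.04 ⇒ 253.
Sub-indices: O₃→122, PM10→72, PM2.5→91, CO→169, NO₂→68, SO₂→253. Ranked high→low: 253, 169, 122, 91, 72, 68. Second-highest sub-index = 169.

169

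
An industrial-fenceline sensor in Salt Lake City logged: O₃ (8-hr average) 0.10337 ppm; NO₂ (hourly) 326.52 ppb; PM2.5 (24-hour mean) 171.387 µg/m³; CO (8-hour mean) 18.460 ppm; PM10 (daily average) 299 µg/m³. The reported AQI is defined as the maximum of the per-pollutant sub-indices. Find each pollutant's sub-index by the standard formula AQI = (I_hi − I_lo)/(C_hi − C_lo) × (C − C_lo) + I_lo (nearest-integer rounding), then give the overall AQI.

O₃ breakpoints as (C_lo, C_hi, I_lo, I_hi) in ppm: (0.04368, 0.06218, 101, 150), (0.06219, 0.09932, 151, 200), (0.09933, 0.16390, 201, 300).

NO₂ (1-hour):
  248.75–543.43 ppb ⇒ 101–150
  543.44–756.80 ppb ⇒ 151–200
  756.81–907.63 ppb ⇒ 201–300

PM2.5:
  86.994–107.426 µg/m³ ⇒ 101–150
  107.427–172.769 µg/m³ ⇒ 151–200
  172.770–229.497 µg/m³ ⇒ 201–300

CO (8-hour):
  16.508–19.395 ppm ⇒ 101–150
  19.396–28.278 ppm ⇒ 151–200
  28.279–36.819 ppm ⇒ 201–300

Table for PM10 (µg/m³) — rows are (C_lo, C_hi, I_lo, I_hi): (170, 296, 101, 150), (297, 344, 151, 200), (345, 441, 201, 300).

O₃: row 0.09933–0.16390 (AQI 201–300). (300−201)·(0.10337−0.09933)/(0.16390−0.09933) + 201 = 99·0.00404/0.06457 + 201 ≈ 207.19 → 207.
NO₂ 326.52: bracket 248.75–543.43 → index 101–150; slope 49/294.68, offset 77.77.
AQI = 101 + 49/294.68·77.77 ≈ 113.93 ⇒ 114.
PM2.5: row 107.427–172.769 (AQI 151–200). (200−151)·(171.387−107.427)/(172.769−107.427) + 151 = 49·63.960/65.342 + 151 ≈ 198.96 → 199.
CO 18.460: bracket 16.508–19.395 → index 101–150; slope 49/2.887, offset 1.952.
AQI = 101 + 49/2.887·1.952 ≈ 134.13 ⇒ 134.
PM10: row 297–344 (AQI 151–200). (200−151)·(299−297)/(344−297) + 151 = 49·2/47 + 151 ≈ 153.09 → 153.
Sub-indices: O₃→207, NO₂→114, PM2.5→199, CO→134, PM10→153. Overall AQI = max = 207; dominant pollutant is O₃.
AQI 207: Very Unhealthy.

207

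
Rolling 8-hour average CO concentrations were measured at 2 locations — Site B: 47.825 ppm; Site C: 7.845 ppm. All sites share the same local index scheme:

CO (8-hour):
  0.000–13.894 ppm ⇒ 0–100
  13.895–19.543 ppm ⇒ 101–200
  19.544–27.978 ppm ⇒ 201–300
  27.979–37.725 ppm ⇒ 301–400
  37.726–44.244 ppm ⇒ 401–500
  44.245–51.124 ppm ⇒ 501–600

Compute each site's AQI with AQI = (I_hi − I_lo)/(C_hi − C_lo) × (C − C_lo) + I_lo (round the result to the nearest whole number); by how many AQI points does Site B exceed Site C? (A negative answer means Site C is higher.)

Site B: 47.825 ∈ [44.245, 51.124] ↔ index [501, 600].
501 + (47.825−44.245)·(600−501)/(51.124−44.245) = 501 + 3.580·99/6.879 ≈ 552.52, so AQI = 553.
Site C 7.845: bracket 0.000–13.894 → index 0–100; slope 100/13.894, offset 7.845.
AQI = 0 + 100/13.894·7.845 ≈ 56.46 ⇒ 56.
AQIs: Site B=553, Site C=56. Site B (553) − Site C (56) = 497.

497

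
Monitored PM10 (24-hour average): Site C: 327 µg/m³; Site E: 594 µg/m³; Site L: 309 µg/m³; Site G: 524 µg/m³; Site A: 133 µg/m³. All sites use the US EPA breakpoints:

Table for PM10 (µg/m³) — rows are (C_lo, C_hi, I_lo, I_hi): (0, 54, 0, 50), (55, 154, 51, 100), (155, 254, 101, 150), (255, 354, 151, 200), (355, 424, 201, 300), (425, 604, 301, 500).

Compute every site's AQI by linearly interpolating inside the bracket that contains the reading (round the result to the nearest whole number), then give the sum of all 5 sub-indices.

Site C: 327 ∈ [255, 354] ↔ index [151, 200].
151 + (327−255)·(200−151)/(354−255) = 151 + 72·49/99 ≈ 186.64, so AQI = 187.
Site E: 594 lies in 425–604, so I_lo=301, I_hi=500, C_lo=425, C_hi=604.
(500−301)/(604−425) × (594−425) + 301 = 199/179 × 169 + 301 ≈ 488.88 → 489.
Site L 309: bracket 255–354 → index 151–200; slope 49/99, offset 54.
AQI = 151 + 49/99·54 ≈ 177.73 ⇒ 178.
Site G 524: bracket 425–604 → index 301–500; slope 199/179, offset 99.
AQI = 301 + 199/179·99 ≈ 411.06 ⇒ 411.
Site A 133: bracket 55–154 → index 51–100; slope 49/99, offset 78.
AQI = 51 + 49/99·78 ≈ 89.61 ⇒ 90.
AQIs: Site C=187, Site E=489, Site L=178, Site G=411, Site A=90. Sum = 187 + 489 + 178 + 411 + 90 = 1355.

1355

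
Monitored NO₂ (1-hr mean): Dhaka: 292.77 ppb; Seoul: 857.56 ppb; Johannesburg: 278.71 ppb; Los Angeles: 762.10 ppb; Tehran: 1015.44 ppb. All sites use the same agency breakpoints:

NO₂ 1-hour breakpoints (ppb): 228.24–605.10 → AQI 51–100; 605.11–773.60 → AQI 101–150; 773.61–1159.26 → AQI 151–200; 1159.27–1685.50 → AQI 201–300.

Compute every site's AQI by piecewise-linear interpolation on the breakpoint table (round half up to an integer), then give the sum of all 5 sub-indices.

608

Dhaka: row 228.24–605.10 (AQI 51–100). (100−51)·(292.77−228.24)/(605.10−228.24) + 51 = 49·64.53/376.86 + 51 ≈ 59.39 → 59.
Seoul: 857.56 lies in 773.61–1159.26, so I_lo=151, I_hi=200, C_lo=773.61, C_hi=1159.26.
(200−151)/(1159.26−773.61) × (857.56−773.61) + 151 = 49/385.65 × 83.95 + 151 ≈ 161.67 → 162.
Johannesburg: 278.71 ∈ [228.24, 605.10] ↔ index [51, 100].
51 + (278.71−228.24)·(100−51)/(605.10−228.24) = 51 + 50.47·49/376.86 ≈ 57.56, so AQI = 58.
Los Angeles: 762.10 lies in 605.11–773.60, so I_lo=101, I_hi=150, C_lo=605.11, C_hi=773.60.
(150−101)/(773.60−605.11) × (762.10−605.11) + 101 = 49/168.49 × 156.99 + 101 ≈ 146.66 → 147.
Tehran: row 773.61–1159.26 (AQI 151–200). (200−151)·(1015.44−773.61)/(1159.26−773.61) + 151 = 49·241.83/385.65 + 151 ≈ 181.73 → 182.
AQIs: Dhaka=59, Seoul=162, Johannesburg=58, Los Angeles=147, Tehran=182. Sum = 59 + 162 + 58 + 147 + 182 = 608.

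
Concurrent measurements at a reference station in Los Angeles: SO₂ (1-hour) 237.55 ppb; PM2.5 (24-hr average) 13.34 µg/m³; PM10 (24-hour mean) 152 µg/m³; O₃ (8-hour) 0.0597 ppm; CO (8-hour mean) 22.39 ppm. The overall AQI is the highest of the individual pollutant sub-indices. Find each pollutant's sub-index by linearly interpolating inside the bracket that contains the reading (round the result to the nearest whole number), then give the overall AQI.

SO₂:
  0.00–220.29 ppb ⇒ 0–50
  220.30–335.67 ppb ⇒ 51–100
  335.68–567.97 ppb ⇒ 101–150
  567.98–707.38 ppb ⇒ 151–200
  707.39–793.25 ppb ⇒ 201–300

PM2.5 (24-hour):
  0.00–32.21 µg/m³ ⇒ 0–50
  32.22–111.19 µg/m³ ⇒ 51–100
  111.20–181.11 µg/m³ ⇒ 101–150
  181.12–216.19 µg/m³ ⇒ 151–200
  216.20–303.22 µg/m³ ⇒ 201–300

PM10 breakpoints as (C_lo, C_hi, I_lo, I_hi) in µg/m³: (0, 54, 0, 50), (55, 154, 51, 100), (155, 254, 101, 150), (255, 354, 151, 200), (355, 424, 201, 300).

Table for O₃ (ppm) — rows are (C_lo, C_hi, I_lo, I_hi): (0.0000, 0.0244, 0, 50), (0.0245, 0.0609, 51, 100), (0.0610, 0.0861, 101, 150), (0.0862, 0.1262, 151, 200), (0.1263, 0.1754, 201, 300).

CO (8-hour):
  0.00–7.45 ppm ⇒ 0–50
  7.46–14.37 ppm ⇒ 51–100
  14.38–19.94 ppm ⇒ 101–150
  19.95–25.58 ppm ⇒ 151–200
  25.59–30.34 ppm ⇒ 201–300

SO₂: row 220.30–335.67 (AQI 51–100). (100−51)·(237.55−220.30)/(335.67−220.30) + 51 = 49·17.25/115.37 + 51 ≈ 58.33 → 58.
PM2.5: 13.34 lies in 0.00–32.21, so I_lo=0, I_hi=50, C_lo=0.00, C_hi=32.21.
(50−0)/(32.21−0.00) × (13.34−0.00) + 0 = 50/32.21 × 13.34 + 0 ≈ 20.71 → 21.
PM10: 152 lies in 55–154, so I_lo=51, I_hi=100, C_lo=55, C_hi=154.
(100−51)/(154−55) × (152−55) + 51 = 49/99 × 97 + 51 ≈ 99.01 → 99.
O₃: 0.0597 lies in 0.0245–0.0609, so I_lo=51, I_hi=100, C_lo=0.0245, C_hi=0.0609.
(100−51)/(0.0609−0.0245) × (0.0597−0.0245) + 51 = 49/0.0364 × 0.0352 + 51 ≈ 98.38 → 98.
CO: 22.39 lies in 19.95–25.58, so I_lo=151, I_hi=200, C_lo=19.95, C_hi=25.58.
(200−151)/(25.58−19.95) × (22.39−19.95) + 151 = 49/5.63 × 2.44 + 151 ≈ 172.24 → 172.
Sub-indices: SO₂→58, PM2.5→21, PM10→99, O₃→98, CO→172. Overall AQI = max = 172; dominant pollutant is CO.

172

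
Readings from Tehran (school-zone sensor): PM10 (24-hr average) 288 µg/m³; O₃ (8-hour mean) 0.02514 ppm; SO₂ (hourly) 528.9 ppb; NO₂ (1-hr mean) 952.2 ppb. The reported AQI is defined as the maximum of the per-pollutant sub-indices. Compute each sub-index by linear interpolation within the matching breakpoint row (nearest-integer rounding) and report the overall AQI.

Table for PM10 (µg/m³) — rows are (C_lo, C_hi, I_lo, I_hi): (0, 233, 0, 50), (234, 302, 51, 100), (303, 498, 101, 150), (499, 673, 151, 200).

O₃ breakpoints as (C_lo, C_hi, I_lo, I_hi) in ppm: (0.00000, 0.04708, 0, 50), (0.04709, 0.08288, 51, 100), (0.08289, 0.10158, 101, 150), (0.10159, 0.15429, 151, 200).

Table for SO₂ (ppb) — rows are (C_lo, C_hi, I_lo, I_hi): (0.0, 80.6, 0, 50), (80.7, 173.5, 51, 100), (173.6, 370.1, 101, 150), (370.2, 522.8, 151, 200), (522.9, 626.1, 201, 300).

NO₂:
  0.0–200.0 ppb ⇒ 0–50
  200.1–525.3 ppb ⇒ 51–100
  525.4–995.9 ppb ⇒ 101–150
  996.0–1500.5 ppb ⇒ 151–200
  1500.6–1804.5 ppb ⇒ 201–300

PM10: 288 ∈ [234, 302] ↔ index [51, 100].
51 + (288−234)·(100−51)/(302−234) = 51 + 54·49/68 ≈ 89.91, so AQI = 90.
O₃: 0.02514 ∈ [0.00000, 0.04708] ↔ index [0, 50].
0 + (0.02514−0.00000)·(50−0)/(0.04708−0.00000) = 0 + 0.02514·50/0.04708 ≈ 26.70, so AQI = 27.
SO₂: 528.9 lies in 522.9–626.1, so I_lo=201, I_hi=300, C_lo=522.9, C_hi=626.1.
(300−201)/(626.1−522.9) × (528.9−522.9) + 201 = 99/103.2 × 6.0 + 201 ≈ 206.76 → 207.
NO₂ 952.2: bracket 525.4–995.9 → index 101–150; slope 49/470.5, offset 426.8.
AQI = 101 + 49/470.5·426.8 ≈ 145.45 ⇒ 145.
Sub-indices: PM10→90, O₃→27, SO₂→207, NO₂→145. Overall AQI = max = 207; dominant pollutant is SO₂.

207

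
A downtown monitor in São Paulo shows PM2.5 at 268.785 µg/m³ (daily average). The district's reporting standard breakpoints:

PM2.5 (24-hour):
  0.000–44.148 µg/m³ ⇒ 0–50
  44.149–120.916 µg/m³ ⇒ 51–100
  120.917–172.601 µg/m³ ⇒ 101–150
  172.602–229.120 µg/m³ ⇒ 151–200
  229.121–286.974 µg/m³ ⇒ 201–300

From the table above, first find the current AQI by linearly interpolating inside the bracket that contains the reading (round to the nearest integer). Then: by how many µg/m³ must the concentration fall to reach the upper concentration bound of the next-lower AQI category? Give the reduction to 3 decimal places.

PM2.5 268.785: bracket 229.121–286.974 → index 201–300; slope 99/57.853, offset 39.664.
AQI = 201 + 99/57.853·39.664 ≈ 268.87 ⇒ 269.
Current AQI 269 is in the Very Unhealthy range (201–300). The next-lower category tops out at AQI 200, whose upper concentration bound is 229.120 µg/m³.
Reduction needed = 268.785 − 229.120 = 39.665 µg/m³.

39.665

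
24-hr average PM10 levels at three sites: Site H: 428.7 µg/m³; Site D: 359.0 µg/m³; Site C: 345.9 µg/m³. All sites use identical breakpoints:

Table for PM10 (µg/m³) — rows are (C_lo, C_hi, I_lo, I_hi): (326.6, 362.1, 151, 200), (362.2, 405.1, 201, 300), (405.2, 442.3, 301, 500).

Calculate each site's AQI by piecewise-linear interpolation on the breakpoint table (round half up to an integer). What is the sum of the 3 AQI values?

801

Site H: row 405.2–442.3 (AQI 301–500). (500−301)·(428.7−405.2)/(442.3−405.2) + 301 = 199·23.5/37.1 + 301 ≈ 427.05 → 427.
Site D: row 326.6–362.1 (AQI 151–200). (200−151)·(359.0−326.6)/(362.1−326.6) + 151 = 49·32.4/35.5 + 151 ≈ 195.72 → 196.
Site C 345.9: bracket 326.6–362.1 → index 151–200; slope 49/35.5, offset 19.3.
AQI = 151 + 49/35.5·19.3 ≈ 177.64 ⇒ 178.
AQIs: Site H=427, Site D=196, Site C=178. Sum = 427 + 196 + 178 = 801.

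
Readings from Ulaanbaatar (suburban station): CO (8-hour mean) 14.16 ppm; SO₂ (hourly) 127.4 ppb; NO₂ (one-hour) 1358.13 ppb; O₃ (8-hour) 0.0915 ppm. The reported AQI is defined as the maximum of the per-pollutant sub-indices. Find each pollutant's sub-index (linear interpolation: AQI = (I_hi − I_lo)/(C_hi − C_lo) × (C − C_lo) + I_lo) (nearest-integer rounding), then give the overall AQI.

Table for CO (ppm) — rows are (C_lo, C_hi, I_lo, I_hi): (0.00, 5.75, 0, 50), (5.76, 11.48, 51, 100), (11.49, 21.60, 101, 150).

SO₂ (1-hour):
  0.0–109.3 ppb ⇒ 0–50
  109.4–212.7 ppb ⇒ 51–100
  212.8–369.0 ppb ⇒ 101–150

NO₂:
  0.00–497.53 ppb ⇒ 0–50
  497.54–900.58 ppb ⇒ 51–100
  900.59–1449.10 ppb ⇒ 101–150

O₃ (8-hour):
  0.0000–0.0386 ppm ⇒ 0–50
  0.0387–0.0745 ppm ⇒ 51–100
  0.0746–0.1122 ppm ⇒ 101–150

CO: 14.16 ∈ [11.49, 21.60] ↔ index [101, 150].
101 + (14.16−11.49)·(150−101)/(21.60−11.49) = 101 + 2.67·49/10.11 ≈ 113.94, so AQI = 114.
SO₂ 127.4: bracket 109.4–212.7 → index 51–100; slope 49/103.3, offset 18.0.
AQI = 51 + 49/103.3·18.0 ≈ 59.54 ⇒ 60.
NO₂: 1358.13 ∈ [900.59, 1449.10] ↔ index [101, 150].
101 + (1358.13−900.59)·(150−101)/(1449.10−900.59) = 101 + 457.54·49/548.51 ≈ 141.87, so AQI = 142.
O₃: 0.0915 lies in 0.0746–0.1122, so I_lo=101, I_hi=150, C_lo=0.0746, C_hi=0.1122.
(150−101)/(0.1122−0.0746) × (0.0915−0.0746) + 101 = 49/0.0376 × 0.0169 + 101 ≈ 123.02 → 123.
Sub-indices: CO→114, SO₂→60, NO₂→142, O₃→123. Overall AQI = max = 142; dominant pollutant is NO₂.
AQI 142: Unhealthy for Sensitive Groups.

142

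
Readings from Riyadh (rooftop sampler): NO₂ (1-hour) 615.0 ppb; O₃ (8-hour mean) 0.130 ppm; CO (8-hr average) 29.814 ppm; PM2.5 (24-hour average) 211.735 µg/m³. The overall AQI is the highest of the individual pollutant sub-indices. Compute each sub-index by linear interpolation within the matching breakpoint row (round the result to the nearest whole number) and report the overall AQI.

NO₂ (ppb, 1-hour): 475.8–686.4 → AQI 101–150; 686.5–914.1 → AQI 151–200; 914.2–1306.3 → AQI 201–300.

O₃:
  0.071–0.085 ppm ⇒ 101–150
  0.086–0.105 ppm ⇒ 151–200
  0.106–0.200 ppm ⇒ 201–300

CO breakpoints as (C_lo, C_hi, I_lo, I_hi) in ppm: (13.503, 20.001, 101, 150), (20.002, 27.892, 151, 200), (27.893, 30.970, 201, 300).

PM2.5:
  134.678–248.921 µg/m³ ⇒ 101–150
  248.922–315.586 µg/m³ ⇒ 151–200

263

NO₂: 615.0 ∈ [475.8, 686.4] ↔ index [101, 150].
101 + (615.0−475.8)·(150−101)/(686.4−475.8) = 101 + 139.2·49/210.6 ≈ 133.39, so AQI = 133.
O₃: row 0.106–0.200 (AQI 201–300). (300−201)·(0.130−0.106)/(0.200−0.106) + 201 = 99·0.024/0.094 + 201 ≈ 226.28 → 226.
CO: 29.814 ∈ [27.893, 30.970] ↔ index [201, 300].
201 + (29.814−27.893)·(300−201)/(30.970−27.893) = 201 + 1.921·99/3.077 ≈ 262.81, so AQI = 263.
PM2.5: 211.735 lies in 134.678–248.921, so I_lo=101, I_hi=150, C_lo=134.678, C_hi=248.921.
(150−101)/(248.921−134.678) × (211.735−134.678) + 101 = 49/114.243 × 77.057 + 101 ≈ 134.05 → 134.
Sub-indices: NO₂→133, O₃→226, CO→263, PM2.5→134. Overall AQI = max = 263; dominant pollutant is CO.
AQI 263: Very Unhealthy.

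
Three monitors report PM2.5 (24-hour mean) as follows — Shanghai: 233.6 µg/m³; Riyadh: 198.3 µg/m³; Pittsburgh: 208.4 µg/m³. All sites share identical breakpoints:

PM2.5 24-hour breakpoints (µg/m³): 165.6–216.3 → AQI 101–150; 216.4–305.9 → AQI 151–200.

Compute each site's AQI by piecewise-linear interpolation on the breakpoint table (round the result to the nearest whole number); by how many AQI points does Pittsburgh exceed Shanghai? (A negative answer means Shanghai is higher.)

-18

Shanghai: 233.6 lies in 216.4–305.9, so I_lo=151, I_hi=200, C_lo=216.4, C_hi=305.9.
(200−151)/(305.9−216.4) × (233.6−216.4) + 151 = 49/89.5 × 17.2 + 151 ≈ 160.42 → 160.
Riyadh: row 165.6–216.3 (AQI 101–150). (150−101)·(198.3−165.6)/(216.3−165.6) + 101 = 49·32.7/50.7 + 101 ≈ 132.60 → 133.
Pittsburgh: 208.4 ∈ [165.6, 216.3] ↔ index [101, 150].
101 + (208.4−165.6)·(150−101)/(216.3−165.6) = 101 + 42.8·49/50.7 ≈ 142.36, so AQI = 142.
AQIs: Shanghai=160, Riyadh=133, Pittsburgh=142. Pittsburgh (142) − Shanghai (160) = -18.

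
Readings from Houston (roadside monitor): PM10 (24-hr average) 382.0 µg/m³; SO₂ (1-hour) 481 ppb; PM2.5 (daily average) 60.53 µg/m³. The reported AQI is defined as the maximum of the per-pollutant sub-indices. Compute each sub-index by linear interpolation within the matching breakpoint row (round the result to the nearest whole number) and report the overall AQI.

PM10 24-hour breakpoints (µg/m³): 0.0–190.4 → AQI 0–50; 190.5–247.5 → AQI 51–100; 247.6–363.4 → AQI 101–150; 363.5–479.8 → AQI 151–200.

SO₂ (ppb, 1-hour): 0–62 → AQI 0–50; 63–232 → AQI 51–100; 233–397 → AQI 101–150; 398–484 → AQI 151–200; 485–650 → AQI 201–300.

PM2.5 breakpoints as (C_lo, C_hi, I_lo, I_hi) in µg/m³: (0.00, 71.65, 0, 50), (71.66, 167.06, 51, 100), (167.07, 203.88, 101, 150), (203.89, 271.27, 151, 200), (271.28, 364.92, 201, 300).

198

PM10: 382.0 lies in 363.5–479.8, so I_lo=151, I_hi=200, C_lo=363.5, C_hi=479.8.
(200−151)/(479.8−363.5) × (382.0−363.5) + 151 = 49/116.3 × 18.5 + 151 ≈ 158.79 → 159.
SO₂ 481: bracket 398–484 → index 151–200; slope 49/86, offset 83.
AQI = 151 + 49/86·83 ≈ 198.29 ⇒ 198.
PM2.5 60.53: bracket 0.00–71.65 → index 0–50; slope 50/71.65, offset 60.53.
AQI = 0 + 50/71.65·60.53 ≈ 42.24 ⇒ 42.
Sub-indices: PM10→159, SO₂→198, PM2.5→42. Overall AQI = max = 198; dominant pollutant is SO₂.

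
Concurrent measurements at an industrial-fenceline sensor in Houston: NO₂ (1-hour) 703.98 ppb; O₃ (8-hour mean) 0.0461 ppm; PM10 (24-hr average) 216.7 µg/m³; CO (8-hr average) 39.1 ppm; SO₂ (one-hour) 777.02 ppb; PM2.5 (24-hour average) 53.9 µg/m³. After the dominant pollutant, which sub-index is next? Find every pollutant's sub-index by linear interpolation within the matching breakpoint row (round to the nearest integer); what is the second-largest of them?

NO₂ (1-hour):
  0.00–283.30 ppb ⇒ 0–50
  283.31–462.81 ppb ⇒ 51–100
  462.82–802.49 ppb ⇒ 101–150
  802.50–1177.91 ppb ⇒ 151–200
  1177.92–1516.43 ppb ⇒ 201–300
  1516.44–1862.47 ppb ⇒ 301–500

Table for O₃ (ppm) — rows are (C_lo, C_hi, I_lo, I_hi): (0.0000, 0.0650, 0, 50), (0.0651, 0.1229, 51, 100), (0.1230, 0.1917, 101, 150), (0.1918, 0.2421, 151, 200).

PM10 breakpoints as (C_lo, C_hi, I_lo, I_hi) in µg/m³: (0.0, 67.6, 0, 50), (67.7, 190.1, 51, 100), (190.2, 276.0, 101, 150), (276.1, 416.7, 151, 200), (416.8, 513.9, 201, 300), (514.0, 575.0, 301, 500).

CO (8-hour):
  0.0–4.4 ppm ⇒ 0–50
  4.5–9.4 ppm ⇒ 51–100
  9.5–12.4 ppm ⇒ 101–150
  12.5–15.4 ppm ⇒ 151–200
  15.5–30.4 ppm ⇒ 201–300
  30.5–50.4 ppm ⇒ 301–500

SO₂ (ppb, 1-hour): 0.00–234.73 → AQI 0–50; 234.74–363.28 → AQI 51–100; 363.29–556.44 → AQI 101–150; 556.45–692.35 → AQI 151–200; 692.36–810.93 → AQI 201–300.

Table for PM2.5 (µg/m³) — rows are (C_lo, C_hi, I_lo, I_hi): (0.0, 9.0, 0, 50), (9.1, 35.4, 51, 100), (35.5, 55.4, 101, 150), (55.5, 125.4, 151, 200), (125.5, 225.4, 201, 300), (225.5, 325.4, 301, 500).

NO₂: row 462.82–802.49 (AQI 101–150). (150−101)·(703.98−462.82)/(802.49−462.82) + 101 = 49·241.16/339.67 + 101 ≈ 135.79 → 136.
O₃: 0.0461 lies in 0.0000–0.0650, so I_lo=0, I_hi=50, C_lo=0.0000, C_hi=0.0650.
(50−0)/(0.0650−0.0000) × (0.0461−0.0000) + 0 = 50/0.0650 × 0.0461 + 0 ≈ 35.46 → 35.
PM10: 216.7 ∈ [190.2, 276.0] ↔ index [101, 150].
101 + (216.7−190.2)·(150−101)/(276.0−190.2) = 101 + 26.5·49/85.8 ≈ 116.13, so AQI = 116.
CO 39.1: bracket 30.5–50.4 → index 301–500; slope 199/19.9, offset 8.6.
AQI = 301 + 199/19.9·8.6 ≈ 387.00 ⇒ 387.
SO₂: 777.02 ∈ [692.36, 810.93] ↔ index [201, 300].
201 + (777.02−692.36)·(300−201)/(810.93−692.36) = 201 + 84.66·99/118.57 ≈ 271.69, so AQI = 272.
PM2.5: 53.9 ∈ [35.5, 55.4] ↔ index [101, 150].
101 + (53.9−35.5)·(150−101)/(55.4−35.5) = 101 + 18.4·49/19.9 ≈ 146.31, so AQI = 146.
Sub-indices: NO₂→136, O₃→35, PM10→116, CO→387, SO₂→272, PM2.5→146. Ranked high→low: 387, 272, 146, 136, 116, 35. Second-highest sub-index = 272.

272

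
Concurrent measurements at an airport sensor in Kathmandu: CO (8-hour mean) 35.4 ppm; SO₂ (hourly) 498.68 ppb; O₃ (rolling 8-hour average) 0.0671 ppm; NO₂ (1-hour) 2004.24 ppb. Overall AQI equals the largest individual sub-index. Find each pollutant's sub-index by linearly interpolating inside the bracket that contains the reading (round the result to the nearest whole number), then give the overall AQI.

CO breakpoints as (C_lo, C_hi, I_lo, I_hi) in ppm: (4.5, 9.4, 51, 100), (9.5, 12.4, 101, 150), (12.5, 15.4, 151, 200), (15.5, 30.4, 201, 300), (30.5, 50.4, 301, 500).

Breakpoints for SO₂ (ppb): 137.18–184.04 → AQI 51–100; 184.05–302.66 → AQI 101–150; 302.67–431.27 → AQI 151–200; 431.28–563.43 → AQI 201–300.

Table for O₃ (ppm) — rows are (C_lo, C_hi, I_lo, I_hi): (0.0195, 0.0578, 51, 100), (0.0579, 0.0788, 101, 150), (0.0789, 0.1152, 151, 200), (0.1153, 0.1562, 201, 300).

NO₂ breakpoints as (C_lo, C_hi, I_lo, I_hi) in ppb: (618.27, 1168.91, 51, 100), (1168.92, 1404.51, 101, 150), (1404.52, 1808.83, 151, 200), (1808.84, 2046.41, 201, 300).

CO: 35.4 lies in 30.5–50.4, so I_lo=301, I_hi=500, C_lo=30.5, C_hi=50.4.
(500−301)/(50.4−30.5) × (35.4−30.5) + 301 = 199/19.9 × 4.9 + 301 ≈ 350.00 → 350.
SO₂: row 431.28–563.43 (AQI 201–300). (300−201)·(498.68−431.28)/(563.43−431.28) + 201 = 99·67.40/132.15 + 201 ≈ 251.49 → 251.
O₃: row 0.0579–0.0788 (AQI 101–150). (150−101)·(0.0671−0.0579)/(0.0788−0.0579) + 101 = 49·0.0092/0.0209 + 101 ≈ 122.57 → 123.
NO₂: 2004.24 lies in 1808.84–2046.41, so I_lo=201, I_hi=300, C_lo=1808.84, C_hi=2046.41.
(300−201)/(2046.41−1808.84) × (2004.24−1808.84) + 201 = 99/237.57 × 195.40 + 201 ≈ 282.43 → 282.
Sub-indices: CO→350, SO₂→251, O₃→123, NO₂→282. Overall AQI = max = 350; dominant pollutant is CO.

350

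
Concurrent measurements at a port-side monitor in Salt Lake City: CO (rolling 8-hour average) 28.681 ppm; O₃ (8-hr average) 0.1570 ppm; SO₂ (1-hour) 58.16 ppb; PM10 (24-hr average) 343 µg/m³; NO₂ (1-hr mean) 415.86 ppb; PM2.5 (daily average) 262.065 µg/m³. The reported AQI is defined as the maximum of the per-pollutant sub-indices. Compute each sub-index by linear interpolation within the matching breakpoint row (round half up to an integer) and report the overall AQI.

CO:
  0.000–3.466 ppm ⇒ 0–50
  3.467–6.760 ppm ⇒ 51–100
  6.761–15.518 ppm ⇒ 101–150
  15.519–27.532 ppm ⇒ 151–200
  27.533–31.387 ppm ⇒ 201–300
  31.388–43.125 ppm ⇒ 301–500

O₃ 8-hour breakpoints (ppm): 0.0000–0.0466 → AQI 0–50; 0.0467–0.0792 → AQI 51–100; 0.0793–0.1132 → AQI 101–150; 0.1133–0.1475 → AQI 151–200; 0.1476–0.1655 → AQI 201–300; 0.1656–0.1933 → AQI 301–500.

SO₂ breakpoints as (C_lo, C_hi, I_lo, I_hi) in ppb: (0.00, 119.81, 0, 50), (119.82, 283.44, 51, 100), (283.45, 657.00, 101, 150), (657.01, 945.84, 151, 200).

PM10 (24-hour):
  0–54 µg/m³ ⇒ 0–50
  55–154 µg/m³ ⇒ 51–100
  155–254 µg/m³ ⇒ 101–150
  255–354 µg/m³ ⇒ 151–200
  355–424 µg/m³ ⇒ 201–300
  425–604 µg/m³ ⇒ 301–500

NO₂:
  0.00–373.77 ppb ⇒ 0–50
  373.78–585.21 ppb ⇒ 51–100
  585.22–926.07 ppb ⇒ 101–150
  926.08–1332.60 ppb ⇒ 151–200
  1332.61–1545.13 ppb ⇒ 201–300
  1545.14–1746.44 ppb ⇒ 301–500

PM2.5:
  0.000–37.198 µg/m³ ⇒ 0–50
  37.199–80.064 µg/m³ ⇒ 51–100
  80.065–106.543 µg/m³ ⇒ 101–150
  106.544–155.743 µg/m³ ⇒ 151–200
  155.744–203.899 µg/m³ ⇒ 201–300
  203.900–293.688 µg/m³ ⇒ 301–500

CO 28.681: bracket 27.533–31.387 → index 201–300; slope 99/3.854, offset 1.148.
AQI = 201 + 99/3.854·1.148 ≈ 230.49 ⇒ 230.
O₃: 0.1570 lies in 0.1476–0.1655, so I_lo=201, I_hi=300, C_lo=0.1476, C_hi=0.1655.
(300−201)/(0.1655−0.1476) × (0.1570−0.1476) + 201 = 99/0.0179 × 0.0094 + 201 ≈ 252.99 → 253.
SO₂: row 0.00–119.81 (AQI 0–50). (50−0)·(58.16−0.00)/(119.81−0.00) + 0 = 50·58.16/119.81 + 0 ≈ 24.27 → 24.
PM10 343: bracket 255–354 → index 151–200; slope 49/99, offset 88.
AQI = 151 + 49/99·88 ≈ 194.56 ⇒ 195.
NO₂: row 373.78–585.21 (AQI 51–100). (100−51)·(415.86−373.78)/(585.21−373.78) + 51 = 49·42.08/211.43 + 51 ≈ 60.75 → 61.
PM2.5: 262.065 lies in 203.900–293.688, so I_lo=301, I_hi=500, C_lo=203.900, C_hi=293.688.
(500−301)/(293.688−203.900) × (262.065−203.900) + 301 = 199/89.788 × 58.165 + 301 ≈ 429.91 → 430.
Sub-indices: CO→230, O₃→253, SO₂→24, PM10→195, NO₂→61, PM2.5→430. Overall AQI = max = 430; dominant pollutant is PM2.5.

430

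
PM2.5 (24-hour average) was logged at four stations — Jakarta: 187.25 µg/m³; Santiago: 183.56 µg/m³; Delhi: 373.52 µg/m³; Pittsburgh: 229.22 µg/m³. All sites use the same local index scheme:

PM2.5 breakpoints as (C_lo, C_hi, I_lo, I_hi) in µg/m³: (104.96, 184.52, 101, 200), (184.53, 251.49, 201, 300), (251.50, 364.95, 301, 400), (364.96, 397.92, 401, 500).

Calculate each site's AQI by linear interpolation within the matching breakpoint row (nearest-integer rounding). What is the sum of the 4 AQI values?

1098

Jakarta: 187.25 ∈ [184.53, 251.49] ↔ index [201, 300].
201 + (187.25−184.53)·(300−201)/(251.49−184.53) = 201 + 2.72·99/66.96 ≈ 205.02, so AQI = 205.
Santiago 183.56: bracket 104.96–184.52 → index 101–200; slope 99/79.56, offset 78.60.
AQI = 101 + 99/79.56·78.60 ≈ 198.81 ⇒ 199.
Delhi: row 364.96–397.92 (AQI 401–500). (500−401)·(373.52−364.96)/(397.92−364.96) + 401 = 99·8.56/32.96 + 401 ≈ 426.71 → 427.
Pittsburgh: 229.22 lies in 184.53–251.49, so I_lo=201, I_hi=300, C_lo=184.53, C_hi=251.49.
(300−201)/(251.49−184.53) × (229.22−184.53) + 201 = 99/66.96 × 44.69 + 201 ≈ 267.07 → 267.
AQIs: Jakarta=205, Santiago=199, Delhi=427, Pittsburgh=267. Sum = 205 + 199 + 427 + 267 = 1098.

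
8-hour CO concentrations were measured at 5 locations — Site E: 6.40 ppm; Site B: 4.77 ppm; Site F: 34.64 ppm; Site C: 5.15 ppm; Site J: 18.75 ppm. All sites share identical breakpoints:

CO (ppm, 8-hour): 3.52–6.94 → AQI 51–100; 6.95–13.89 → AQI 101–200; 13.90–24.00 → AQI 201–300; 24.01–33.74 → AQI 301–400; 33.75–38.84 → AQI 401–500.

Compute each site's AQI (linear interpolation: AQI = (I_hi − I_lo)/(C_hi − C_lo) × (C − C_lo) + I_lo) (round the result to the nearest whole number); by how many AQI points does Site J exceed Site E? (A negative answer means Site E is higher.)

Site E: 6.40 ∈ [3.52, 6.94] ↔ index [51, 100].
51 + (6.40−3.52)·(100−51)/(6.94−3.52) = 51 + 2.88·49/3.42 ≈ 92.26, so AQI = 92.
Site B: 4.77 lies in 3.52–6.94, so I_lo=51, I_hi=100, C_lo=3.52, C_hi=6.94.
(100−51)/(6.94−3.52) × (4.77−3.52) + 51 = 49/3.42 × 1.25 + 51 ≈ 68.91 → 69.
Site F 34.64: bracket 33.75–38.84 → index 401–500; slope 99/5.09, offset 0.89.
AQI = 401 + 99/5.09·0.89 ≈ 418.31 ⇒ 418.
Site C: 5.15 ∈ [3.52, 6.94] ↔ index [51, 100].
51 + (5.15−3.52)·(100−51)/(6.94−3.52) = 51 + 1.63·49/3.42 ≈ 74.35, so AQI = 74.
Site J: 18.75 lies in 13.90–24.00, so I_lo=201, I_hi=300, C_lo=13.90, C_hi=24.00.
(300−201)/(24.00−13.90) × (18.75−13.90) + 201 = 99/10.10 × 4.85 + 201 ≈ 248.54 → 249.
AQIs: Site E=92, Site B=69, Site F=418, Site C=74, Site J=249. Site J (249) − Site E (92) = 157.

157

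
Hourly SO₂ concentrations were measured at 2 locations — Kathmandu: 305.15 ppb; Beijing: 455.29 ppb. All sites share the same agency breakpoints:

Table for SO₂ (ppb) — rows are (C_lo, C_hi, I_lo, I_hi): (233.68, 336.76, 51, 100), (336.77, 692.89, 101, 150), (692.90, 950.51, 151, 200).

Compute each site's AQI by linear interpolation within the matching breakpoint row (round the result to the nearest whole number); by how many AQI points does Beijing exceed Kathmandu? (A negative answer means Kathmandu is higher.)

32

Kathmandu: 305.15 ∈ [233.68, 336.76] ↔ index [51, 100].
51 + (305.15−233.68)·(100−51)/(336.76−233.68) = 51 + 71.47·49/103.08 ≈ 84.97, so AQI = 85.
Beijing 455.29: bracket 336.77–692.89 → index 101–150; slope 49/356.12, offset 118.52.
AQI = 101 + 49/356.12·118.52 ≈ 117.31 ⇒ 117.
AQIs: Kathmandu=85, Beijing=117. Beijing (117) − Kathmandu (85) = 32.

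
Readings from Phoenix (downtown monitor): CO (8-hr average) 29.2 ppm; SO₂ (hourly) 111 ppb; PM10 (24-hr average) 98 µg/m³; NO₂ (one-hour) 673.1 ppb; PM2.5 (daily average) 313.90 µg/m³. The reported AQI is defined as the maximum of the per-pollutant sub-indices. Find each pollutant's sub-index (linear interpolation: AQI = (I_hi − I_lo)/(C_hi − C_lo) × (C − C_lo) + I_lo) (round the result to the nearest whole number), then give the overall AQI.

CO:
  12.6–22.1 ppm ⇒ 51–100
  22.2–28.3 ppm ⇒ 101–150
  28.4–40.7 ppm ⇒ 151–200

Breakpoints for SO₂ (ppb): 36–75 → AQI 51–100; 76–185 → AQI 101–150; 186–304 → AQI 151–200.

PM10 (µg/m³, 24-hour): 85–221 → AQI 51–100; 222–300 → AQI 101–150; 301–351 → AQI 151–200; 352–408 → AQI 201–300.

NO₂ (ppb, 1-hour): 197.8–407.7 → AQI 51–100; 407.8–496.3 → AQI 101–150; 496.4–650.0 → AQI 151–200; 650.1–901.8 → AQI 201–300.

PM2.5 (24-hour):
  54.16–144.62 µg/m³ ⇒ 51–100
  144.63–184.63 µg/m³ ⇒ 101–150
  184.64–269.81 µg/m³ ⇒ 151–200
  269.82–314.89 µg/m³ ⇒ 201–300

CO: 29.2 lies in 28.4–40.7, so I_lo=151, I_hi=200, C_lo=28.4, C_hi=40.7.
(200−151)/(40.7−28.4) × (29.2−28.4) + 151 = 49/12.3 × 0.8 + 151 ≈ 154.19 → 154.
SO₂: row 76–185 (AQI 101–150). (150−101)·(111−76)/(185−76) + 101 = 49·35/109 + 101 ≈ 116.73 → 117.
PM10 98: bracket 85–221 → index 51–100; slope 49/136, offset 13.
AQI = 51 + 49/136·13 ≈ 55.68 ⇒ 56.
NO₂: 673.1 ∈ [650.1, 901.8] ↔ index [201, 300].
201 + (673.1−650.1)·(300−201)/(901.8−650.1) = 201 + 23.0·99/251.7 ≈ 210.05, so AQI = 210.
PM2.5: 313.90 lies in 269.82–314.89, so I_lo=201, I_hi=300, C_lo=269.82, C_hi=314.89.
(300−201)/(314.89−269.82) × (313.90−269.82) + 201 = 99/45.07 × 44.08 + 201 ≈ 297.83 → 298.
Sub-indices: CO→154, SO₂→117, PM10→56, NO₂→210, PM2.5→298. Overall AQI = max = 298; dominant pollutant is PM2.5.

298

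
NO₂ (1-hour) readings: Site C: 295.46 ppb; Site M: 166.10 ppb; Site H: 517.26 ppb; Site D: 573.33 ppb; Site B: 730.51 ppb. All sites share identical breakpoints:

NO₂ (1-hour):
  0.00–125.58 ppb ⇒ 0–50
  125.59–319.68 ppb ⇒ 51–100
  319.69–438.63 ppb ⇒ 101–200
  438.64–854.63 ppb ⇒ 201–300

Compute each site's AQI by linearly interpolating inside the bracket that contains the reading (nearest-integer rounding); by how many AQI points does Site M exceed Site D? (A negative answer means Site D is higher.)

-172

Site C: 295.46 ∈ [125.59, 319.68] ↔ index [51, 100].
51 + (295.46−125.59)·(100−51)/(319.68−125.59) = 51 + 169.87·49/194.09 ≈ 93.89, so AQI = 94.
Site M: 166.10 ∈ [125.59, 319.68] ↔ index [51, 100].
51 + (166.10−125.59)·(100−51)/(319.68−125.59) = 51 + 40.51·49/194.09 ≈ 61.23, so AQI = 61.
Site H: row 438.64–854.63 (AQI 201–300). (300−201)·(517.26−438.64)/(854.63−438.64) + 201 = 99·78.62/415.99 + 201 ≈ 219.71 → 220.
Site D: 573.33 lies in 438.64–854.63, so I_lo=201, I_hi=300, C_lo=438.64, C_hi=854.63.
(300−201)/(854.63−438.64) × (573.33−438.64) + 201 = 99/415.99 × 134.69 + 201 ≈ 233.05 → 233.
Site B 730.51: bracket 438.64–854.63 → index 201–300; slope 99/415.99, offset 291.87.
AQI = 201 + 99/415.99·291.87 ≈ 270.46 ⇒ 270.
AQIs: Site C=94, Site M=61, Site H=220, Site D=233, Site B=270. Site M (61) − Site D (233) = -172.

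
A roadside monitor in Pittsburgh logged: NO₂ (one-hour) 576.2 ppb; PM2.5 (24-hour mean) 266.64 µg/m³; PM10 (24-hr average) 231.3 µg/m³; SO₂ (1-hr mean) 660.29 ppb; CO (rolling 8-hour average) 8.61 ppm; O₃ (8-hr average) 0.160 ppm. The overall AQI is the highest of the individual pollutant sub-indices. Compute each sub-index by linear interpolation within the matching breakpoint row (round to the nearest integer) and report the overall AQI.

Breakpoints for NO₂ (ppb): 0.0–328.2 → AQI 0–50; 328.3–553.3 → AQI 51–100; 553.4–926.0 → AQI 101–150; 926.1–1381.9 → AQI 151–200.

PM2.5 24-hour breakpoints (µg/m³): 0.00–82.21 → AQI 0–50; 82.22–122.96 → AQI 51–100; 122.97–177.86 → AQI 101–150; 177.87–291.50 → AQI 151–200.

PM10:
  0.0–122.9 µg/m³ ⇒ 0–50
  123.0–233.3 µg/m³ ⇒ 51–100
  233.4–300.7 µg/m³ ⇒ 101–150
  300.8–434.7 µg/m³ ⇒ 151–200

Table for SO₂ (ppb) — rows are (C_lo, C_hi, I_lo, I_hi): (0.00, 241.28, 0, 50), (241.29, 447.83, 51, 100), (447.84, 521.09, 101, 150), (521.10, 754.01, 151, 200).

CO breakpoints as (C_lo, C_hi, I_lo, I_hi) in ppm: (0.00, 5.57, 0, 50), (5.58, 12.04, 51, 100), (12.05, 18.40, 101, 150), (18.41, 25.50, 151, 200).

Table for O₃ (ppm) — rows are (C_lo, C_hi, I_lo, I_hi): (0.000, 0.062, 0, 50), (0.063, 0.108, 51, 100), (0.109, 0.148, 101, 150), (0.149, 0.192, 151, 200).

189

NO₂: 576.2 ∈ [553.4, 926.0] ↔ index [101, 150].
101 + (576.2−553.4)·(150−101)/(926.0−553.4) = 101 + 22.8·49/372.6 ≈ 104.00, so AQI = 104.
PM2.5: 266.64 lies in 177.87–291.50, so I_lo=151, I_hi=200, C_lo=177.87, C_hi=291.50.
(200−151)/(291.50−177.87) × (266.64−177.87) + 151 = 49/113.63 × 88.77 + 151 ≈ 189.28 → 189.
PM10 231.3: bracket 123.0–233.3 → index 51–100; slope 49/110.3, offset 108.3.
AQI = 51 + 49/110.3·108.3 ≈ 99.11 ⇒ 99.
SO₂: 660.29 ∈ [521.10, 754.01] ↔ index [151, 200].
151 + (660.29−521.10)·(200−151)/(754.01−521.10) = 151 + 139.19·49/232.91 ≈ 180.28, so AQI = 180.
CO 8.61: bracket 5.58–12.04 → index 51–100; slope 49/6.46, offset 3.03.
AQI = 51 + 49/6.46·3.03 ≈ 73.98 ⇒ 74.
O₃: 0.160 lies in 0.149–0.192, so I_lo=151, I_hi=200, C_lo=0.149, C_hi=0.192.
(200−151)/(0.192−0.149) × (0.160−0.149) + 151 = 49/0.043 × 0.011 + 151 ≈ 163.53 → 164.
Sub-indices: NO₂→104, PM2.5→189, PM10→99, SO₂→180, CO→74, O₃→164. Overall AQI = max = 189; dominant pollutant is PM2.5.
AQI 189: Unhealthy.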